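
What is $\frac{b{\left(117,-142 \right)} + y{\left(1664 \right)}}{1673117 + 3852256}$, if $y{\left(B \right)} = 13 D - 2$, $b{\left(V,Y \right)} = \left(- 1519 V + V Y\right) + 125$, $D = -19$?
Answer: $- \frac{194461}{5525373} \approx -0.035194$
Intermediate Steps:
$b{\left(V,Y \right)} = 125 - 1519 V + V Y$
$y{\left(B \right)} = -249$ ($y{\left(B \right)} = 13 \left(-19\right) - 2 = -247 - 2 = -249$)
$\frac{b{\left(117,-142 \right)} + y{\left(1664 \right)}}{1673117 + 3852256} = \frac{\left(125 - 177723 + 117 \left(-142\right)\right) - 249}{1673117 + 3852256} = \frac{\left(125 - 177723 - 16614\right) - 249}{5525373} = \left(-194212 - 249\right) \frac{1}{5525373} = \left(-194461\right) \frac{1}{5525373} = - \frac{194461}{5525373}$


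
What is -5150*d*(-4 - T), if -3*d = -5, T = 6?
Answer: 257500/3 ≈ 85833.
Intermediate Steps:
d = 5/3 (d = -1/3*(-5) = 5/3 ≈ 1.6667)
-5150*d*(-4 - T) = -5150*5*(-4 - 1*6)/3 = -5150*5*(-4 - 6)/3 = -5150*(5/3)*(-10) = -(-257500)/3 = -5150*(-50/3) = 257500/3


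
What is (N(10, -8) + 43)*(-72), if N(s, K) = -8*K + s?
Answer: -8424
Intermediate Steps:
N(s, K) = s - 8*K
(N(10, -8) + 43)*(-72) = ((10 - 8*(-8)) + 43)*(-72) = ((10 + 64) + 43)*(-72) = (74 + 43)*(-72) = 117*(-72) = -8424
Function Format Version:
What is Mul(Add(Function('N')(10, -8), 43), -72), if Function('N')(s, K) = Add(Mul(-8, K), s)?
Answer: -8424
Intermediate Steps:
Function('N')(s, K) = Add(s, Mul(-8, K))
Mul(Add(Function('N')(10, -8), 43), -72) = Mul(Add(Add(10, Mul(-8, -8)), 43), -72) = Mul(Add(Add(10, 64), 43), -72) = Mul(Add(74, 43), -72) = Mul(117, -72) = -8424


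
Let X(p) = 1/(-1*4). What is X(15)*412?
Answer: -103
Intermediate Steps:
X(p) = -1/4 (X(p) = 1/(-4) = -1/4)
X(15)*412 = -1/4*412 = -103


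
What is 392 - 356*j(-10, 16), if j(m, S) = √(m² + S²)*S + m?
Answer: 3952 - 11392*√89 ≈ -1.0352e+5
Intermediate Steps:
j(m, S) = m + S*√(S² + m²) (j(m, S) = √(S² + m²)*S + m = S*√(S² + m²) + m = m + S*√(S² + m²))
392 - 356*j(-10, 16) = 392 - 356*(-10 + 16*√(16² + (-10)²)) = 392 - 356*(-10 + 16*√(256 + 100)) = 392 - 356*(-10 + 16*√356) = 392 - 356*(-10 + 16*(2*√89)) = 392 - 356*(-10 + 32*√89) = 392 + (3560 - 11392*√89) = 3952 - 11392*√89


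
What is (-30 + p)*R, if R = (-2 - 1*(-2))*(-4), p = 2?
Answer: 0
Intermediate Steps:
R = 0 (R = (-2 + 2)*(-4) = 0*(-4) = 0)
(-30 + p)*R = (-30 + 2)*0 = -28*0 = 0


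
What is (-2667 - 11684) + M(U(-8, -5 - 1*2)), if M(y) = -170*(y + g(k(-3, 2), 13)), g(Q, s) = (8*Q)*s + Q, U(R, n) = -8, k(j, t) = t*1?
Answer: -48691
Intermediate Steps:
k(j, t) = t
g(Q, s) = Q + 8*Q*s (g(Q, s) = 8*Q*s + Q = Q + 8*Q*s)
M(y) = -35700 - 170*y (M(y) = -170*(y + 2*(1 + 8*13)) = -170*(y + 2*(1 + 104)) = -170*(y + 2*105) = -170*(y + 210) = -170*(210 + y) = -35700 - 170*y)
(-2667 - 11684) + M(U(-8, -5 - 1*2)) = (-2667 - 11684) + (-35700 - 170*(-8)) = -14351 + (-35700 + 1360) = -14351 - 34340 = -48691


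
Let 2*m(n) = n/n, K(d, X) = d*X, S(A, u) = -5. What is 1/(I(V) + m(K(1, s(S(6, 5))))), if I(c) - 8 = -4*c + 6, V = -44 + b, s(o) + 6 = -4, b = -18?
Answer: 2/525 ≈ 0.0038095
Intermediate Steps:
s(o) = -10 (s(o) = -6 - 4 = -10)
K(d, X) = X*d
m(n) = ½ (m(n) = (n/n)/2 = (½)*1 = ½)
V = -62 (V = -44 - 18 = -62)
I(c) = 14 - 4*c (I(c) = 8 + (-4*c + 6) = 8 + (6 - 4*c) = 14 - 4*c)
1/(I(V) + m(K(1, s(S(6, 5))))) = 1/((14 - 4*(-62)) + ½) = 1/((14 + 248) + ½) = 1/(262 + ½) = 1/(525/2) = 2/525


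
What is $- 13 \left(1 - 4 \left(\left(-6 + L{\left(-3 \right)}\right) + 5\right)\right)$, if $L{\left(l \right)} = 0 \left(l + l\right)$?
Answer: $-65$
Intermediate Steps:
$L{\left(l \right)} = 0$ ($L{\left(l \right)} = 0 \cdot 2 l = 0$)
$- 13 \left(1 - 4 \left(\left(-6 + L{\left(-3 \right)}\right) + 5\right)\right) = - 13 \left(1 - 4 \left(\left(-6 + 0\right) + 5\right)\right) = - 13 \left(1 - 4 \left(-6 + 5\right)\right) = - 13 \left(1 - -4\right) = - 13 \left(1 + 4\right) = \left(-13\right) 5 = -65$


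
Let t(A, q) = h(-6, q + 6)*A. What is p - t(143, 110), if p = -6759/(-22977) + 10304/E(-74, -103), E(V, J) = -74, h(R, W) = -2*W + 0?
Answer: 84343591/2553 ≈ 33037.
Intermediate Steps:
h(R, W) = -2*W
t(A, q) = A*(-12 - 2*q) (t(A, q) = (-2*(q + 6))*A = (-2*(6 + q))*A = (-12 - 2*q)*A = A*(-12 - 2*q))
p = -354737/2553 (p = -6759/(-22977) + 10304/(-74) = -6759*(-1/22977) + 10304*(-1/74) = 751/2553 - 5152/37 = -354737/2553 ≈ -138.95)
p - t(143, 110) = -354737/2553 - 2*143*(-6 - 1*110) = -354737/2553 - 2*143*(-6 - 110) = -354737/2553 - 2*143*(-116) = -354737/2553 - 1*(-33176) = -354737/2553 + 33176 = 84343591/2553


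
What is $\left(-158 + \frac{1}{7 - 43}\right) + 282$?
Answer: $\frac{4463}{36} \approx 123.97$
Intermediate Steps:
$\left(-158 + \frac{1}{7 - 43}\right) + 282 = \left(-158 + \frac{1}{-36}\right) + 282 = \left(-158 - \frac{1}{36}\right) + 282 = - \frac{5689}{36} + 282 = \frac{4463}{36}$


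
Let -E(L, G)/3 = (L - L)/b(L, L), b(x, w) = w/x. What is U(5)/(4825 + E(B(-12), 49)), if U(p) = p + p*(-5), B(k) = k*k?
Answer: -4/965 ≈ -0.0041451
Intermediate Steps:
B(k) = k²
E(L, G) = 0 (E(L, G) = -3*(L - L)/(L/L) = -0/1 = -0 = -3*0 = 0)
U(p) = -4*p (U(p) = p - 5*p = -4*p)
U(5)/(4825 + E(B(-12), 49)) = (-4*5)/(4825 + 0) = -20/4825 = -20*1/4825 = -4/965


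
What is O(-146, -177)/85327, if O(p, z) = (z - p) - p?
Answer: 115/85327 ≈ 0.0013478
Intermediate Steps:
O(p, z) = z - 2*p
O(-146, -177)/85327 = (-177 - 2*(-146))/85327 = (-177 + 292)*(1/85327) = 115*(1/85327) = 115/85327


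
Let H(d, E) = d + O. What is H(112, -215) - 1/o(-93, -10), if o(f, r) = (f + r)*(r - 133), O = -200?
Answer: -1296153/14729 ≈ -88.000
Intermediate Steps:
o(f, r) = (-133 + r)*(f + r) (o(f, r) = (f + r)*(-133 + r) = (-133 + r)*(f + r))
H(d, E) = -200 + d (H(d, E) = d - 200 = -200 + d)
H(112, -215) - 1/o(-93, -10) = (-200 + 112) - 1/((-10)**2 - 133*(-93) - 133*(-10) - 93*(-10)) = -88 - 1/(100 + 12369 + 1330 + 930) = -88 - 1/14729 = -1296153/14729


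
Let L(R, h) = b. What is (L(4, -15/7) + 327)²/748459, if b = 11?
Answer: 114244/748459 ≈ 0.15264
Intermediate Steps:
L(R, h) = 11
(L(4, -15/7) + 327)²/748459 = (11 + 327)²/748459 = 338²*(1/748459) = 114244*(1/748459) = 114244/748459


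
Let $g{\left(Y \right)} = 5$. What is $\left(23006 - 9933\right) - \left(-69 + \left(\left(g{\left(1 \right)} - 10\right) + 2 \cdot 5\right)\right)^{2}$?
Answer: $8977$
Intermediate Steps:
$\left(23006 - 9933\right) - \left(-69 + \left(\left(g{\left(1 \right)} - 10\right) + 2 \cdot 5\right)\right)^{2} = \left(23006 - 9933\right) - \left(-69 + \left(\left(5 - 10\right) + 2 \cdot 5\right)\right)^{2} = 13073 - \left(-69 + \left(-5 + 10\right)\right)^{2} = 13073 - \left(-69 + 5\right)^{2} = 13073 - \left(-64\right)^{2} = 13073 - 4096 = 8977$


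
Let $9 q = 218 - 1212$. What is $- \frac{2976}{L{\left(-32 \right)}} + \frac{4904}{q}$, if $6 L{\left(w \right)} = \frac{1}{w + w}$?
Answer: $\frac{567941580}{497} \approx 1.1427 \cdot 10^{6}$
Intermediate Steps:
$L{\left(w \right)} = \frac{1}{12 w}$ ($L{\left(w \right)} = \frac{1}{6 \left(w + w\right)} = \frac{1}{6 \cdot 2 w} = \frac{\frac{1}{2} \frac{1}{w}}{6} = \frac{1}{12 w}$)
$q = - \frac{994}{9}$ ($q = \frac{218 - 1212}{9} = \frac{1}{9} \left(-994\right) = - \frac{994}{9} \approx -110.44$)
$- \frac{2976}{L{\left(-32 \right)}} + \frac{4904}{q} = - \frac{2976}{\frac{1}{12} \frac{1}{-32}} + \frac{4904}{- \frac{994}{9}} = - \frac{2976}{\frac{1}{12} \left(- \frac{1}{32}\right)} + 4904 \left(- \frac{9}{994}\right) = - \frac{2976}{- \frac{1}{384}} - \frac{22068}{497} = \left(-2976\right) \left(-384\right) - \frac{22068}{497} = 1142784 - \frac{22068}{497} = \frac{567941580}{497}$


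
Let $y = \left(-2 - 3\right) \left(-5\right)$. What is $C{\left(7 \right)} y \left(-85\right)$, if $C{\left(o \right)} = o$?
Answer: $-14875$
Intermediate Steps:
$y = 25$ ($y = \left(-2 - 3\right) \left(-5\right) = \left(-5\right) \left(-5\right) = 25$)
$C{\left(7 \right)} y \left(-85\right) = 7 \cdot 25 \left(-85\right) = 175 \left(-85\right) = -14875$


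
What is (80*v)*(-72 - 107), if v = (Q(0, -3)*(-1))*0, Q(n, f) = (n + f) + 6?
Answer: 0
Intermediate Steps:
Q(n, f) = 6 + f + n (Q(n, f) = (f + n) + 6 = 6 + f + n)
v = 0 (v = ((6 - 3 + 0)*(-1))*0 = (3*(-1))*0 = -3*0 = 0)
(80*v)*(-72 - 107) = (80*0)*(-72 - 107) = 0*(-179) = 0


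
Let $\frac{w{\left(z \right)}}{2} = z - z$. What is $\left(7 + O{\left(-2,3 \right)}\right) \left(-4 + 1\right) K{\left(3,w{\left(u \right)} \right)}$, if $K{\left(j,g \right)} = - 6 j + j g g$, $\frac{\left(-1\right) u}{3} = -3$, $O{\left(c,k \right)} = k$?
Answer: $540$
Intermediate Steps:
$u = 9$ ($u = \left(-3\right) \left(-3\right) = 9$)
$w{\left(z \right)} = 0$ ($w{\left(z \right)} = 2 \left(z - z\right) = 2 \cdot 0 = 0$)
$K{\left(j,g \right)} = - 6 j + j g^{2}$ ($K{\left(j,g \right)} = - 6 j + g j g = - 6 j + j g^{2}$)
$\left(7 + O{\left(-2,3 \right)}\right) \left(-4 + 1\right) K{\left(3,w{\left(u \right)} \right)} = \left(7 + 3\right) \left(-4 + 1\right) 3 \left(-6 + 0^{2}\right) = 10 \left(-3\right) 3 \left(-6 + 0\right) = - 30 \cdot 3 \left(-6\right) = \left(-30\right) \left(-18\right) = 540$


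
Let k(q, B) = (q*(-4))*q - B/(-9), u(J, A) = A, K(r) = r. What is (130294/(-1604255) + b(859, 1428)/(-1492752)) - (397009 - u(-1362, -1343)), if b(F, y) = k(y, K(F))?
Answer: -8585482473543151397/21552793737840 ≈ -3.9835e+5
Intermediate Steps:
k(q, B) = -4*q² + B/9 (k(q, B) = (-4*q)*q - B*(-1)/9 = -4*q² - (-1)*B/9 = -4*q² + B/9)
b(F, y) = -4*y² + F/9
(130294/(-1604255) + b(859, 1428)/(-1492752)) - (397009 - u(-1362, -1343)) = (130294/(-1604255) + (-4*1428² + (⅑)*859)/(-1492752)) - (397009 - 1*(-1343)) = (130294*(-1/1604255) + (-4*2039184 + 859/9)*(-1/1492752)) - (397009 + 1343) = (-130294/1604255 + (-8156736 + 859/9)*(-1/1492752)) - 1*398352 = (-130294/1604255 - 73409765/9*(-1/1492752)) - 398352 = (-130294/1604255 + 73409765/13434768) - 398352 = 116017512888283/21552793737840 - 398352 = -8585482473543151397/21552793737840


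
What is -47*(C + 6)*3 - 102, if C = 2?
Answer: -1230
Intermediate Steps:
-47*(C + 6)*3 - 102 = -47*(2 + 6)*3 - 102 = -376*3 - 102 = -47*24 - 102 = -1128 - 102 = -1230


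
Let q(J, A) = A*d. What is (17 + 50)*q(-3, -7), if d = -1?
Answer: 469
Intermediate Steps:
q(J, A) = -A (q(J, A) = A*(-1) = -A)
(17 + 50)*q(-3, -7) = (17 + 50)*(-1*(-7)) = 67*7 = 469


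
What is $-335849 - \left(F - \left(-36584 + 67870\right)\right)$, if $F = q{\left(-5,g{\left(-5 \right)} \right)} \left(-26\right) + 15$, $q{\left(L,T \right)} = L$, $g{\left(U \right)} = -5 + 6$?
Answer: $-304708$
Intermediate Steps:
$g{\left(U \right)} = 1$
$F = 145$ ($F = \left(-5\right) \left(-26\right) + 15 = 130 + 15 = 145$)
$-335849 - \left(F - \left(-36584 + 67870\right)\right) = -335849 - \left(145 - \left(-36584 + 67870\right)\right) = -335849 - \left(145 - 31286\right) = -335849 - -31141 = -335849 + 31141 = -304708$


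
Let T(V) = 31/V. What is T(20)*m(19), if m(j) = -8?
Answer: -62/5 ≈ -12.400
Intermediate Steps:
T(20)*m(19) = (31/20)*(-8) = -62/5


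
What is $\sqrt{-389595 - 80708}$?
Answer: $i \sqrt{470303} \approx 685.79 i$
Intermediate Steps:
$\sqrt{-389595 - 80708} = \sqrt{-470303} = i \sqrt{470303}$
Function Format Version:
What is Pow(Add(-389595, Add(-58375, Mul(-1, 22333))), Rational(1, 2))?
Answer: Mul(I, Pow(470303, Rational(1, 2))) ≈ Mul(685.79, I)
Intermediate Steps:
Pow(Add(-389595, Add(-58375, Mul(-1, 22333))), Rational(1, 2)) = Pow(Add(-389595, Add(-58375, -22333)), Rational(1, 2)) = Pow(Add(-389595, -80708), Rational(1, 2)) = Pow(-470303, Rational(1, 2)) = Mul(I, Pow(470303, Rational(1, 2)))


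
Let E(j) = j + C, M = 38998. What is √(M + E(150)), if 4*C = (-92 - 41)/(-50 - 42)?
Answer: 3*√36816859/92 ≈ 197.86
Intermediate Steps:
C = 133/368 (C = ((-92 - 41)/(-50 - 42))/4 = (-133/(-92))/4 = (-133*(-1/92))/4 = (¼)*(133/92) = 133/368 ≈ 0.36141)
E(j) = 133/368 + j (E(j) = j + 133/368 = 133/368 + j)
√(M + E(150)) = √(38998 + (133/368 + 150)) = √(38998 + 55333/368) = √(14406597/368) = 3*√36816859/92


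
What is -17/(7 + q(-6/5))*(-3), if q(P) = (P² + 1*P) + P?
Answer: 1275/151 ≈ 8.4437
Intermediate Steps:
q(P) = P² + 2*P (q(P) = (P² + P) + P = (P + P²) + P = P² + 2*P)
-17/(7 + q(-6/5))*(-3) = -17/(7 + (-6/5)*(2 - 6/5))*(-3) = -17/(7 + (-6*⅕)*(2 - 6*⅕))*(-3) = -17/(7 - 6*(2 - 6/5)/5)*(-3) = -17/(7 - 6/5*⅘)*(-3) = -17/(7 - 24/25)*(-3) = -17/151/25*(-3) = -17*25/151*(-3) = -425/151*(-3) = 1275/151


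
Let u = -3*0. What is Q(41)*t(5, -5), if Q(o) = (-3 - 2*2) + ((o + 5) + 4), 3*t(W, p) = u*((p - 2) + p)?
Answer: 0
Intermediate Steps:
u = 0
t(W, p) = 0 (t(W, p) = (0*((p - 2) + p))/3 = (0*((-2 + p) + p))/3 = (0*(-2 + 2*p))/3 = (1/3)*0 = 0)
Q(o) = 2 + o (Q(o) = (-3 - 4) + ((5 + o) + 4) = -7 + (9 + o) = 2 + o)
Q(41)*t(5, -5) = (2 + 41)*0 = 43*0 = 0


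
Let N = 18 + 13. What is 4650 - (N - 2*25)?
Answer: 4669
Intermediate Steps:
N = 31
4650 - (N - 2*25) = 4650 - (31 - 2*25) = 4650 - (31 - 50) = 4650 - 1*(-19) = 4650 + 19 = 4669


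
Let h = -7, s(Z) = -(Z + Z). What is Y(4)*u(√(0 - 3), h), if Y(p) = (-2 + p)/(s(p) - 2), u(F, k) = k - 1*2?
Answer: 9/5 ≈ 1.8000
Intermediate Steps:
s(Z) = -2*Z
u(F, k) = -2 + k (u(F, k) = k - 2 = -2 + k)
Y(p) = (-2 + p)/(-2 - 2*p) (Y(p) = (-2 + p)/(-2*p - 2) = (-2 + p)/(-2 - 2*p))
Y(4)*u(√(0 - 3), h) = ((2 - 1*4)/(2*(1 + 4)))*(-2 - 7) = ((½)*(2 - 4)/5)*(-9) = ((½)*(⅕)*(-2))*(-9) = -⅕*(-9) = 9/5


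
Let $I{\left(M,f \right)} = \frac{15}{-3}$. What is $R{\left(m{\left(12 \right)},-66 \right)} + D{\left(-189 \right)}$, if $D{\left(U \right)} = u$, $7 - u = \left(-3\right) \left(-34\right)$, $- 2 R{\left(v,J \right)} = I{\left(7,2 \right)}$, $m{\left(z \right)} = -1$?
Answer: $- \frac{185}{2} \approx -92.5$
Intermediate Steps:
$I{\left(M,f \right)} = -5$ ($I{\left(M,f \right)} = 15 \left(- \frac{1}{3}\right) = -5$)
$R{\left(v,J \right)} = \frac{5}{2}$ ($R{\left(v,J \right)} = \left(- \frac{1}{2}\right) \left(-5\right) = \frac{5}{2}$)
$u = -95$ ($u = 7 - \left(-3\right) \left(-34\right) = 7 - 102 = -95$)
$D{\left(U \right)} = -95$
$R{\left(m{\left(12 \right)},-66 \right)} + D{\left(-189 \right)} = \frac{5}{2} - 95 = - \frac{185}{2}$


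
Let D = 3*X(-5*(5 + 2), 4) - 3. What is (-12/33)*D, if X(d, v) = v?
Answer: -36/11 ≈ -3.2727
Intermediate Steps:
D = 9 (D = 3*4 - 3 = 12 - 3 = 9)
(-12/33)*D = -12/33*9 = -12*1/33*9 = -4/11*9 = -36/11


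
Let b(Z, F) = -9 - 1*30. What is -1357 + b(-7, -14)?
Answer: -1396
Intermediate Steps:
b(Z, F) = -39 (b(Z, F) = -9 - 30 = -39)
-1357 + b(-7, -14) = -1357 - 39 = -1396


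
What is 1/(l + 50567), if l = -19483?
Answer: 1/31084 ≈ 3.2171e-5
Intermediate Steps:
1/(l + 50567) = 1/(-19483 + 50567) = 1/31084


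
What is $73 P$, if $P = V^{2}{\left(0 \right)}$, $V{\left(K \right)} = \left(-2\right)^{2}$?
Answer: $1168$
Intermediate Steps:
$V{\left(K \right)} = 4$
$P = 16$ ($P = 4^{2} = 16$)
$73 P = 73 \cdot 16 = 1168$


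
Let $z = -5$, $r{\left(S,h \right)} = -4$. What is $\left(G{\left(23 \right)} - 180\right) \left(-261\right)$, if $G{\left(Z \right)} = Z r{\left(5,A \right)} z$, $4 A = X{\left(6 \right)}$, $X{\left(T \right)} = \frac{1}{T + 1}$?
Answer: $-73080$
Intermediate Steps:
$X{\left(T \right)} = \frac{1}{1 + T}$
$A = \frac{1}{28}$ ($A = \frac{1}{4 \left(1 + 6\right)} = \frac{1}{4 \cdot 7} = \frac{1}{4} \cdot \frac{1}{7} = \frac{1}{28} \approx 0.035714$)
$G{\left(Z \right)} = 20 Z$ ($G{\left(Z \right)} = Z \left(-4\right) \left(-5\right) = - 4 Z \left(-5\right) = 20 Z$)
$\left(G{\left(23 \right)} - 180\right) \left(-261\right) = \left(20 \cdot 23 - 180\right) \left(-261\right) = \left(460 - 180\right) \left(-261\right) = 280 \left(-261\right) = -73080$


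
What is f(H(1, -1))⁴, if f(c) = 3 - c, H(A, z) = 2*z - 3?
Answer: 4096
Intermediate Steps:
H(A, z) = -3 + 2*z
f(H(1, -1))⁴ = (3 - (-3 + 2*(-1)))⁴ = (3 - (-3 - 2))⁴ = (3 - 1*(-5))⁴ = (3 + 5)⁴ = 8⁴ = 4096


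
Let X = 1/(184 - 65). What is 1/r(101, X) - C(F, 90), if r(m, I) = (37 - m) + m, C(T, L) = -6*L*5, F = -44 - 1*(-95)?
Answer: 99901/37 ≈ 2700.0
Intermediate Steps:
F = 51 (F = -44 + 95 = 51)
C(T, L) = -30*L
X = 1/119 ≈ 0.0084034
r(m, I) = 37
1/r(101, X) - C(F, 90) = 1/37 - (-30)*90 = 1/37 - 1*(-2700) = 1/37 + 2700 = 99901/37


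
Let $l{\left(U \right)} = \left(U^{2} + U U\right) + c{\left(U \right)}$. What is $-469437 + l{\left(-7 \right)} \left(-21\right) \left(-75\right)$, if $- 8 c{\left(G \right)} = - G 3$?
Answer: $- \frac{2553771}{8} \approx -3.1922 \cdot 10^{5}$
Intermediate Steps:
$c{\left(G \right)} = \frac{3 G}{8}$ ($c{\left(G \right)} = - \frac{- G 3}{8} = - \frac{\left(-3\right) G}{8} = \frac{3 G}{8}$)
$l{\left(U \right)} = 2 U^{2} + \frac{3 U}{8}$ ($l{\left(U \right)} = \left(U^{2} + U U\right) + \frac{3 U}{8} = \left(U^{2} + U^{2}\right) + \frac{3 U}{8} = 2 U^{2} + \frac{3 U}{8}$)
$-469437 + l{\left(-7 \right)} \left(-21\right) \left(-75\right) = -469437 + \frac{1}{8} \left(-7\right) \left(3 + 16 \left(-7\right)\right) \left(-21\right) \left(-75\right) = -469437 + \frac{1}{8} \left(-7\right) \left(3 - 112\right) \left(-21\right) \left(-75\right) = -469437 + \frac{1}{8} \left(-7\right) \left(-109\right) \left(-21\right) \left(-75\right) = -469437 + \frac{763}{8} \left(-21\right) \left(-75\right) = -469437 - - \frac{1201725}{8} = -469437 + \frac{1201725}{8} = - \frac{2553771}{8}$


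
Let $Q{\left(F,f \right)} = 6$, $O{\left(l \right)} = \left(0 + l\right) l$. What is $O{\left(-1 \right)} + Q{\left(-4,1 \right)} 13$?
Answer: $79$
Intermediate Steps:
$O{\left(l \right)} = l^{2}$ ($O{\left(l \right)} = l l = l^{2}$)
$O{\left(-1 \right)} + Q{\left(-4,1 \right)} 13 = \left(-1\right)^{2} + 6 \cdot 13 = 1 + 78 = 79$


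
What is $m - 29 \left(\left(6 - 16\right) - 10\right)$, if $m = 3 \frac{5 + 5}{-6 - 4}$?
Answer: $577$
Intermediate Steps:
$m = -3$ ($m = 3 \frac{10}{-10} = 3 \cdot 10 \left(- \frac{1}{10}\right) = 3 \left(-1\right) = -3$)
$m - 29 \left(\left(6 - 16\right) - 10\right) = -3 - 29 \left(\left(6 - 16\right) - 10\right) = -3 - 29 \left(-10 - 10\right) = -3 - -580 = -3 + 580 = 577$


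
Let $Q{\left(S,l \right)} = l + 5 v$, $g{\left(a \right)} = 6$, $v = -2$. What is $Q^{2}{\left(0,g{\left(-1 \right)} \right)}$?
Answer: $16$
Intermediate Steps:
$Q{\left(S,l \right)} = -10 + l$ ($Q{\left(S,l \right)} = l + 5 \left(-2\right) = l - 10 = -10 + l$)
$Q^{2}{\left(0,g{\left(-1 \right)} \right)} = \left(-10 + 6\right)^{2} = \left(-4\right)^{2} = 16$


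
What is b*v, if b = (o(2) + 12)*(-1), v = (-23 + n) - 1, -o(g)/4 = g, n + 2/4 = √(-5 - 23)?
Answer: 98 - 8*I*√7 ≈ 98.0 - 21.166*I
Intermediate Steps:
n = -½ + 2*I*√7 (n = -½ + √(-5 - 23) = -½ + √(-28) = -½ + 2*I*√7 ≈ -0.5 + 5.2915*I)
o(g) = -4*g
v = -49/2 + 2*I*√7 (v = (-23 + (-½ + 2*I*√7)) - 1 = (-47/2 + 2*I*√7) - 1 = -49/2 + 2*I*√7 ≈ -24.5 + 5.2915*I)
b = -4 (b = (-4*2 + 12)*(-1) = (-8 + 12)*(-1) = 4*(-1) = -4)
b*v = -4*(-49/2 + 2*I*√7) = 98 - 8*I*√7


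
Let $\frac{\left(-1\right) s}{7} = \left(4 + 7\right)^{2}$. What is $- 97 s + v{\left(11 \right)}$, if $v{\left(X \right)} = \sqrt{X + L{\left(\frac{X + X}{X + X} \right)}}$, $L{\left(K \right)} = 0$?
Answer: $82159 + \sqrt{11} \approx 82162.0$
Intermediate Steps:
$s = -847$ ($s = - 7 \left(4 + 7\right)^{2} = - 7 \cdot 11^{2} = \left(-7\right) 121 = -847$)
$v{\left(X \right)} = \sqrt{X}$ ($v{\left(X \right)} = \sqrt{X + 0} = \sqrt{X}$)
$- 97 s + v{\left(11 \right)} = \left(-97\right) \left(-847\right) + \sqrt{11} = 82159 + \sqrt{11}$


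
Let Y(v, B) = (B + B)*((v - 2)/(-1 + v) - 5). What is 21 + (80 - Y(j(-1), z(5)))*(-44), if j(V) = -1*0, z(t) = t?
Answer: -4819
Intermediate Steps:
j(V) = 0
Y(v, B) = 2*B*(-5 + (-2 + v)/(-1 + v)) (Y(v, B) = (2*B)*((-2 + v)/(-1 + v) - 5) = (2*B)*(-5 + (-2 + v)/(-1 + v)) = 2*B*(-5 + (-2 + v)/(-1 + v)))
21 + (80 - Y(j(-1), z(5)))*(-44) = 21 + (80 - 2*5*(3 - 4*0)/(-1 + 0))*(-44) = 21 + (80 - 2*5*(3 + 0)/(-1))*(-44) = 21 + (80 - 2*5*(-1)*3)*(-44) = 21 + (80 - 1*(-30))*(-44) = 21 + (80 + 30)*(-44) = 21 + 110*(-44) = 21 - 4840 = -4819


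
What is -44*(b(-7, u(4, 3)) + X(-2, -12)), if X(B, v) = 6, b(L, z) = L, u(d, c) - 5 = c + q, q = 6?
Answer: 44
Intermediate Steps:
u(d, c) = 11 + c (u(d, c) = 5 + (c + 6) = 5 + (6 + c) = 11 + c)
-44*(b(-7, u(4, 3)) + X(-2, -12)) = -44*(-7 + 6) = -44*(-1) = 44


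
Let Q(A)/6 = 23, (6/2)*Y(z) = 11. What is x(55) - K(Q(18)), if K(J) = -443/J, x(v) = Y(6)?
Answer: 949/138 ≈ 6.8768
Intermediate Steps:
Y(z) = 11/3 (Y(z) = (⅓)*11 = 11/3)
Q(A) = 138 (Q(A) = 6*23 = 138)
x(v) = 11/3
x(55) - K(Q(18)) = 11/3 - (-443)/138 = 11/3 - 1*(-443/138) = 11/3 + 443/138 = 949/138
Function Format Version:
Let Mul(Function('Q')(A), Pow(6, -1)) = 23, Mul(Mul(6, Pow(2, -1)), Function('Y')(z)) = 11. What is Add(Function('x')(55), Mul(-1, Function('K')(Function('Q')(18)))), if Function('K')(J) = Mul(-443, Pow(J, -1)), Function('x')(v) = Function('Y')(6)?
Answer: Rational(949, 138) ≈ 6.8768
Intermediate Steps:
Function('Y')(z) = Rational(11, 3) (Function('Y')(z) = Mul(Rational(1, 3), 11) = Rational(11, 3))
Function('Q')(A) = 138 (Function('Q')(A) = Mul(6, 23) = 138)
Function('x')(v) = Rational(11, 3)
Add(Function('x')(55), Mul(-1, Function('K')(Function('Q')(18)))) = Add(Rational(11, 3), Mul(-1, Mul(-443, Pow(138, -1)))) = Add(Rational(11, 3), Mul(-1, Mul(-443, Rational(1, 138)))) = Add(Rational(11, 3), Mul(-1, Rational(-443, 138))) = Add(Rational(11, 3), Rational(443, 138)) = Rational(949, 138)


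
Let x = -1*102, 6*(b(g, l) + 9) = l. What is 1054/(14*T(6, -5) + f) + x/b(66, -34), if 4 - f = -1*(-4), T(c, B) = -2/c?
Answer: -33711/154 ≈ -218.90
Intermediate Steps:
b(g, l) = -9 + l/6
x = -102
f = 0 (f = 4 - (-1)*(-4) = 4 - 1*4 = 4 - 4 = 0)
1054/(14*T(6, -5) + f) + x/b(66, -34) = 1054/(14*(-2/6) + 0) - 102/(-9 + (⅙)*(-34)) = 1054/(14*(-2*⅙) + 0) - 102/(-9 - 17/3) = 1054/(14*(-⅓) + 0) - 102/(-44/3) = 1054/(-14/3 + 0) - 102*(-3/44) = 1054/(-14/3) + 153/22 = 1054*(-3/14) + 153/22 = -1581/7 + 153/22 = -33711/154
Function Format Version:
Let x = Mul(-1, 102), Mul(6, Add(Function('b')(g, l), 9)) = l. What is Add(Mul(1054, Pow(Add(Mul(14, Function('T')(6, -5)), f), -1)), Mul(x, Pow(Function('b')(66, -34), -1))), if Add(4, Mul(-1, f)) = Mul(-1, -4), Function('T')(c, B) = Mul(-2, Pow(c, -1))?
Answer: Rational(-33711, 154) ≈ -218.90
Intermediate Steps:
Function('b')(g, l) = Add(-9, Mul(Rational(1, 6), l))
x = -102
f = 0 (f = Add(4, Mul(-1, Mul(-1, -4))) = Add(4, Mul(-1, 4)) = Add(4, -4) = 0)
Add(Mul(1054, Pow(Add(Mul(14, Function('T')(6, -5)), f), -1)), Mul(x, Pow(Function('b')(66, -34), -1))) = Add(Mul(1054, Pow(Add(Mul(14, Mul(-2, Pow(6, -1))), 0), -1)), Mul(-102, Pow(Add(-9, Mul(Rational(1, 6), -34)), -1))) = Add(Mul(1054, Pow(Add(Mul(14, Mul(-2, Rational(1, 6))), 0), -1)), Mul(-102, Pow(Add(-9, Rational(-17, 3)), -1))) = Add(Mul(1054, Pow(Add(Mul(14, Rational(-1, 3)), 0), -1)), Mul(-102, Pow(Rational(-44, 3), -1))) = Add(Mul(1054, Pow(Add(Rational(-14, 3), 0), -1)), Mul(-102, Rational(-3, 44))) = Add(Mul(1054, Pow(Rational(-14, 3), -1)), Rational(153, 22)) = Add(Mul(1054, Rational(-3, 14)), Rational(153, 22)) = Add(Rational(-1581, 7), Rational(153, 22)) = Rational(-33711, 154)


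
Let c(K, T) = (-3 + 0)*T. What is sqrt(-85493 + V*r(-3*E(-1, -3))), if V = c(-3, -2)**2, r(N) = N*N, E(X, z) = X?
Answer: 23*I*sqrt(161) ≈ 291.84*I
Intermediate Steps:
c(K, T) = -3*T
r(N) = N**2
V = 36 (V = (-3*(-2))**2 = 6**2 = 36)
sqrt(-85493 + V*r(-3*E(-1, -3))) = sqrt(-85493 + 36*(-3*(-1))**2) = sqrt(-85493 + 36*3**2) = sqrt(-85493 + 36*9) = sqrt(-85493 + 324) = sqrt(-85169) = 23*I*sqrt(161)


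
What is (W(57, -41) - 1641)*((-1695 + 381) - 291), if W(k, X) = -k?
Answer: 2725290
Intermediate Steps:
(W(57, -41) - 1641)*((-1695 + 381) - 291) = (-1*57 - 1641)*((-1695 + 381) - 291) = (-57 - 1641)*(-1314 - 291) = -1698*(-1605) = 2725290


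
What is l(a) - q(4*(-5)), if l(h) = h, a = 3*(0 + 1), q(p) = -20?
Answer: 23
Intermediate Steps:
a = 3 (a = 3*1 = 3)
l(a) - q(4*(-5)) = 3 - 1*(-20) = 3 + 20 = 23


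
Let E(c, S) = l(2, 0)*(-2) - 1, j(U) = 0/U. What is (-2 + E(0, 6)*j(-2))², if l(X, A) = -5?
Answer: 4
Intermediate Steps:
j(U) = 0
E(c, S) = 9 (E(c, S) = -5*(-2) - 1 = 10 - 1 = 9)
(-2 + E(0, 6)*j(-2))² = (-2 + 9*0)² = (-2 + 0)² = (-2)² = 4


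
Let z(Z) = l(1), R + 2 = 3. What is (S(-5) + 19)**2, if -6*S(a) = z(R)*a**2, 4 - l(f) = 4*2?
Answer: 11449/9 ≈ 1272.1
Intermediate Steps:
l(f) = -4 (l(f) = 4 - 4*2 = 4 - 1*8 = 4 - 8 = -4)
R = 1 (R = -2 + 3 = 1)
z(Z) = -4
S(a) = 2*a**2/3 (S(a) = -(-2)*a**2/3 = 2*a**2/3)
(S(-5) + 19)**2 = ((2/3)*(-5)**2 + 19)**2 = ((2/3)*25 + 19)**2 = (50/3 + 19)**2 = (107/3)**2 = 11449/9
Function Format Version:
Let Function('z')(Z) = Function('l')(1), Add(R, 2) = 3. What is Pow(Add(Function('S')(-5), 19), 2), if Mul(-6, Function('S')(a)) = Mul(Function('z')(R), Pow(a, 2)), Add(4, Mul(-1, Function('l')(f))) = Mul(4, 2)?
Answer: Rational(11449, 9) ≈ 1272.1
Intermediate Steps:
Function('l')(f) = -4 (Function('l')(f) = Add(4, Mul(-1, Mul(4, 2))) = Add(4, Mul(-1, 8)) = Add(4, -8) = -4)
R = 1 (R = Add(-2, 3) = 1)
Function('z')(Z) = -4
Function('S')(a) = Mul(Rational(2, 3), Pow(a, 2)) (Function('S')(a) = Mul(Rational(-1, 6), Mul(-4, Pow(a, 2))) = Mul(Rational(2, 3), Pow(a, 2)))
Pow(Add(Function('S')(-5), 19), 2) = Pow(Add(Mul(Rational(2, 3), Pow(-5, 2)), 19), 2) = Pow(Add(Mul(Rational(2, 3), 25), 19), 2) = Pow(Add(Rational(50, 3), 19), 2) = Pow(Rational(107, 3), 2) = Rational(11449, 9)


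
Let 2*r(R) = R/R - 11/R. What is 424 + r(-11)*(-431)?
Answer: -7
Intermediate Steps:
r(R) = ½ - 11/(2*R) (r(R) = (R/R - 11/R)/2 = (1 - 11/R)/2 = ½ - 11/(2*R))
424 + r(-11)*(-431) = 424 + ((½)*(-11 - 11)/(-11))*(-431) = 424 + ((½)*(-1/11)*(-22))*(-431) = 424 + 1*(-431) = 424 - 431 = -7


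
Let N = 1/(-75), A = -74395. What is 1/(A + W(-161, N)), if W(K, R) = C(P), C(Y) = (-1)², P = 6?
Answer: -1/74394 ≈ -1.3442e-5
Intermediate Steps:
N = -1/75 ≈ -0.013333
C(Y) = 1
W(K, R) = 1
1/(A + W(-161, N)) = 1/(-74395 + 1) = 1/(-74394) = -1/74394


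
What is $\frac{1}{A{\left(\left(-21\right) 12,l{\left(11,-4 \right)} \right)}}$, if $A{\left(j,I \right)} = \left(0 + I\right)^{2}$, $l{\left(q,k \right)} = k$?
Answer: $\frac{1}{16} \approx 0.0625$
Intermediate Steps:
$A{\left(j,I \right)} = I^{2}$
$\frac{1}{A{\left(\left(-21\right) 12,l{\left(11,-4 \right)} \right)}} = \frac{1}{\left(-4\right)^{2}} = \frac{1}{16}$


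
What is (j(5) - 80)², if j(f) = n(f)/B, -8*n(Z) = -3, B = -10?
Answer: 40998409/6400 ≈ 6406.0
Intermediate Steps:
n(Z) = 3/8 (n(Z) = -⅛*(-3) = 3/8)
j(f) = -3/80 (j(f) = (3/8)/(-10) = (3/8)*(-⅒) = -3/80)
(j(5) - 80)² = (-3/80 - 80)² = (-6403/80)² = 40998409/6400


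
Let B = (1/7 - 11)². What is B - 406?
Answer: -14118/49 ≈ -288.12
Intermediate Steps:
B = 5776/49 (B = (⅐ - 11)² = (-76/7)² = 5776/49 ≈ 117.88)
B - 406 = 5776/49 - 406 = -14118/49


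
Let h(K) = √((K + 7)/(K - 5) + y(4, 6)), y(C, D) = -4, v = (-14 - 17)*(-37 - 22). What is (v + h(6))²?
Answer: 3356224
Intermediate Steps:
v = 1829 (v = -31*(-59) = 1829)
h(K) = √(-4 + (7 + K)/(-5 + K)) (h(K) = √((K + 7)/(K - 5) - 4) = √((7 + K)/(-5 + K) - 4) = √(-4 + (7 + K)/(-5 + K)))
(v + h(6))² = (1829 + √3*√((9 - 1*6)/(-5 + 6)))² = (1829 + √3*√((9 - 6)/1))² = (1829 + √3*√(1*3))² = (1829 + √3*√3)² = (1829 + 3)² = 1832² = 3356224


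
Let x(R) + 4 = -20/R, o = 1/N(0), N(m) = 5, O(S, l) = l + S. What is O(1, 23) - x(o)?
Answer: 128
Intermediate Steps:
O(S, l) = S + l
o = ⅕ (o = 1/5 = ⅕ ≈ 0.20000)
x(R) = -4 - 20/R
O(1, 23) - x(o) = (1 + 23) - (-4 - 20/⅕) = 24 - (-4 - 20*5) = 24 - (-4 - 100) = 24 - 1*(-104) = 24 + 104 = 128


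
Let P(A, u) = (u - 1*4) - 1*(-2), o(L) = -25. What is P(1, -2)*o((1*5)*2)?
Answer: 100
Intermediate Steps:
P(A, u) = -2 + u (P(A, u) = (u - 4) + 2 = (-4 + u) + 2 = -2 + u)
P(1, -2)*o((1*5)*2) = (-2 - 2)*(-25) = -4*(-25) = 100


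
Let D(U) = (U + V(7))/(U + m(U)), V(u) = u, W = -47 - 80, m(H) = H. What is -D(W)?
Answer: -60/127 ≈ -0.47244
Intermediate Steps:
W = -127
D(U) = (7 + U)/(2*U) (D(U) = (U + 7)/(U + U) = (7 + U)/((2*U)) = (7 + U)*(1/(2*U)) = (7 + U)/(2*U))
-D(W) = -(7 - 127)/(2*(-127)) = -(-1)*(-120)/(2*127) = -1*60/127 = -60/127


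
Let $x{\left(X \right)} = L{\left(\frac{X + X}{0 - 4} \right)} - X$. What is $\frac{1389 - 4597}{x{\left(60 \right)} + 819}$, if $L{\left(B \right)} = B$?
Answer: $- \frac{3208}{729} \approx -4.4006$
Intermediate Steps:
$x{\left(X \right)} = - \frac{3 X}{2}$ ($x{\left(X \right)} = \frac{X + X}{0 - 4} - X = \frac{2 X}{-4} - X = 2 X \left(- \frac{1}{4}\right) - X = - \frac{X}{2} - X = - \frac{3 X}{2}$)
$\frac{1389 - 4597}{x{\left(60 \right)} + 819} = \frac{1389 - 4597}{\left(- \frac{3}{2}\right) 60 + 819} = - \frac{3208}{-90 + 819} = - \frac{3208}{729}$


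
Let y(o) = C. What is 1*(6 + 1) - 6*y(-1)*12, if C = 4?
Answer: -281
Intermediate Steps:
y(o) = 4
1*(6 + 1) - 6*y(-1)*12 = 1*(6 + 1) - 6*4*12 = 1*7 - 24*12 = 7 - 288 = -281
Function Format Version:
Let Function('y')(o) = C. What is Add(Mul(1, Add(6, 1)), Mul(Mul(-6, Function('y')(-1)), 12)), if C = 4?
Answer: -281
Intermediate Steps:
Function('y')(o) = 4
Add(Mul(1, Add(6, 1)), Mul(Mul(-6, Function('y')(-1)), 12)) = Add(Mul(1, Add(6, 1)), Mul(Mul(-6, 4), 12)) = Add(Mul(1, 7), Mul(-24, 12)) = Add(7, -288) = -281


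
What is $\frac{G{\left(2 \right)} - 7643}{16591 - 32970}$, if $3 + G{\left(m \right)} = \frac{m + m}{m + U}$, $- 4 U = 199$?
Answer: $\frac{1460402}{3128389} \approx 0.46682$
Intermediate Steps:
$U = - \frac{199}{4}$ ($U = \left(- \frac{1}{4}\right) 199 = - \frac{199}{4} \approx -49.75$)
$G{\left(m \right)} = -3 + \frac{2 m}{- \frac{199}{4} + m}$ ($G{\left(m \right)} = -3 + \frac{m + m}{m - \frac{199}{4}} = -3 + \frac{2 m}{- \frac{199}{4} + m}$)
$\frac{G{\left(2 \right)} - 7643}{16591 - 32970} = \frac{\frac{597 - 8}{-199 + 4 \cdot 2} - 7643}{16591 - 32970} = \frac{\frac{597 - 8}{-199 + 8} - 7643}{-16379} = \left(\frac{1}{-191} \cdot 589 - 7643\right) \left(- \frac{1}{16379}\right) = \left(\left(- \frac{1}{191}\right) 589 - 7643\right) \left(- \frac{1}{16379}\right) = \left(- \frac{589}{191} - 7643\right) \left(- \frac{1}{16379}\right) = \left(- \frac{1460402}{191}\right) \left(- \frac{1}{16379}\right) = \frac{1460402}{3128389}$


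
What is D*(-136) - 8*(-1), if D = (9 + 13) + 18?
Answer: -5432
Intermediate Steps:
D = 40 (D = 22 + 18 = 40)
D*(-136) - 8*(-1) = 40*(-136) - 8*(-1) = -5440 + 8 = -5432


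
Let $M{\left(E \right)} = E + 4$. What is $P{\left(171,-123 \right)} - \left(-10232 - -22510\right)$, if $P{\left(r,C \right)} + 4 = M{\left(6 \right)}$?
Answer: $-12272$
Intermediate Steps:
$M{\left(E \right)} = 4 + E$
$P{\left(r,C \right)} = 6$ ($P{\left(r,C \right)} = -4 + \left(4 + 6\right) = -4 + 10 = 6$)
$P{\left(171,-123 \right)} - \left(-10232 - -22510\right) = 6 - \left(-10232 - -22510\right) = 6 - \left(-10232 + 22510\right) = 6 - 12278 = -12272$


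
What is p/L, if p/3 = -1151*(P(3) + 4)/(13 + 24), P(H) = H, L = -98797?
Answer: 24171/3655489 ≈ 0.0066122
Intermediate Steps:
p = -24171/37 (p = 3*(-1151*(3 + 4)/(13 + 24)) = 3*(-8057/37) = -24171/37 ≈ -653.27)
p/L = -24171/37/(-98797) = -24171/37*(-1/98797) = 24171/3655489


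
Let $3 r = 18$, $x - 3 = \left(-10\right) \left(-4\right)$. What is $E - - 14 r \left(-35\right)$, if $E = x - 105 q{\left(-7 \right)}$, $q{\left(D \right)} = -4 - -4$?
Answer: $-2897$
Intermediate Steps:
$q{\left(D \right)} = 0$ ($q{\left(D \right)} = -4 + 4 = 0$)
$x = 43$ ($x = 3 - -40 = 3 + 40 = 43$)
$r = 6$ ($r = \frac{1}{3} \cdot 18 = 6$)
$E = 43$ ($E = 43 - 0 = 43 + 0 = 43$)
$E - - 14 r \left(-35\right) = 43 - \left(-14\right) 6 \left(-35\right) = 43 - \left(-84\right) \left(-35\right) = 43 - 2940 = -2897$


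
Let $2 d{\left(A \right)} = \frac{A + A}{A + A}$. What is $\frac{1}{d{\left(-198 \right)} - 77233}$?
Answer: $- \frac{2}{154465} \approx -1.2948 \cdot 10^{-5}$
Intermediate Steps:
$d{\left(A \right)} = \frac{1}{2}$ ($d{\left(A \right)} = \frac{\left(A + A\right) \frac{1}{A + A}}{2} = \frac{2 A \frac{1}{2 A}}{2} = \frac{1}{2} \cdot 1 = \frac{1}{2}$)
$\frac{1}{d{\left(-198 \right)} - 77233} = \frac{1}{\frac{1}{2} - 77233} = \frac{1}{- \frac{154465}{2}} = - \frac{2}{154465}$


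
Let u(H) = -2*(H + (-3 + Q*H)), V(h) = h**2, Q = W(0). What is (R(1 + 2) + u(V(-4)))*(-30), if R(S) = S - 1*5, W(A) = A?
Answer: 840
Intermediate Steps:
Q = 0
R(S) = -5 + S (R(S) = S - 5 = -5 + S)
u(H) = 6 - 2*H (u(H) = -2*(H + (-3 + 0*H)) = -2*(H + (-3 + 0)) = -2*(H - 3) = -2*(-3 + H) = 6 - 2*H)
(R(1 + 2) + u(V(-4)))*(-30) = ((-5 + (1 + 2)) + (6 - 2*(-4)**2))*(-30) = ((-5 + 3) + (6 - 2*16))*(-30) = (-2 + (6 - 32))*(-30) = (-2 - 26)*(-30) = -28*(-30) = 840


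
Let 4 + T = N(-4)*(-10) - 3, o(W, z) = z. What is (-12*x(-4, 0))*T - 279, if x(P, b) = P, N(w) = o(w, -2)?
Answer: 345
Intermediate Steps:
N(w) = -2
T = 13 (T = -4 + (-2*(-10) - 3) = -4 + (20 - 3) = -4 + 17 = 13)
(-12*x(-4, 0))*T - 279 = -12*(-4)*13 - 279 = 48*13 - 279 = 624 - 279 = 345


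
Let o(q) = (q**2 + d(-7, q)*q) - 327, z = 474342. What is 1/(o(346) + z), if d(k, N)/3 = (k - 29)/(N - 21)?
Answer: 325/192925207 ≈ 1.6846e-6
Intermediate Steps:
d(k, N) = 3*(-29 + k)/(-21 + N) (d(k, N) = 3*((k - 29)/(N - 21)) = 3*((-29 + k)/(-21 + N)) = 3*(-29 + k)/(-21 + N))
o(q) = -327 + q**2 - 108*q/(-21 + q) (o(q) = (q**2 + (3*(-29 - 7)/(-21 + q))*q) - 327 = (q**2 + (3*(-36)/(-21 + q))*q) - 327 = (q**2 + (-108/(-21 + q))*q) - 327 = (q**2 - 108*q/(-21 + q)) - 327 = -327 + q**2 - 108*q/(-21 + q))
1/(o(346) + z) = 1/((-108*346 + (-327 + 346**2)*(-21 + 346))/(-21 + 346) + 474342) = 1/((-37368 + (-327 + 119716)*325)/325 + 474342) = 1/((-37368 + 119389*325)/325 + 474342) = 1/((-37368 + 38801425)/325 + 474342) = 1/((1/325)*38764057 + 474342) = 1/(38764057/325 + 474342) = 1/(192925207/325) = 325/192925207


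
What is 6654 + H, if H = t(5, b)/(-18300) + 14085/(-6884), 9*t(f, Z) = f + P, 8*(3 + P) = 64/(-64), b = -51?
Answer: 1005593438239/151172640 ≈ 6652.0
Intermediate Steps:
P = -25/8 (P = -3 + (64/(-64))/8 = -3 + (64*(-1/64))/8 = -3 + (1/8)*(-1) = -3 - 1/8 = -25/8 ≈ -3.1250)
t(f, Z) = -25/72 + f/9 (t(f, Z) = (f - 25/8)/9 = (-25/8 + f)/9 = -25/72 + f/9)
H = -309308321/151172640 (H = (-25/72 + (1/9)*5)/(-18300) + 14085/(-6884) = (-25/72 + 5/9)*(-1/18300) + 14085*(-1/6884) = (5/24)*(-1/18300) - 14085/6884 = -1/87840 - 14085/6884 = -309308321/151172640 ≈ -2.0461)
6654 + H = 6654 - 309308321/151172640 = 1005593438239/151172640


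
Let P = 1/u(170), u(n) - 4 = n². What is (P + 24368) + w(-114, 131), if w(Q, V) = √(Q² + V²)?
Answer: 704332673/28904 + √30157 ≈ 24542.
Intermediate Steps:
u(n) = 4 + n²
P = 1/28904 (P = 1/(4 + 170²) = 1/(4 + 28900) = 1/28904 ≈ 3.4597e-5)
(P + 24368) + w(-114, 131) = (1/28904 + 24368) + √((-114)² + 131²) = 704332673/28904 + √(12996 + 17161) = 704332673/28904 + √30157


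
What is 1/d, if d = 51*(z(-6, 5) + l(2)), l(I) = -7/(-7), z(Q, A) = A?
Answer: 1/306 ≈ 0.0032680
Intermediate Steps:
l(I) = 1 (l(I) = -7*(-⅐) = 1)
d = 306 (d = 51*(5 + 1) = 51*6 = 306)
1/d = 1/306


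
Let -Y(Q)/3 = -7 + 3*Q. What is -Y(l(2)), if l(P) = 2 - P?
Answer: -21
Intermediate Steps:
Y(Q) = 21 - 9*Q (Y(Q) = -3*(-7 + 3*Q) = 21 - 9*Q)
-Y(l(2)) = -(21 - 9*(2 - 1*2)) = -(21 - 9*(2 - 2)) = -(21 - 9*0) = -(21 + 0) = -1*21 = -21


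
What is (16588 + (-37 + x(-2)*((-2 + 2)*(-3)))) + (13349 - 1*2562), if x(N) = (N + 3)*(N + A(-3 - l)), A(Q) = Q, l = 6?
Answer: 27338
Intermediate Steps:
x(N) = (-9 + N)*(3 + N) (x(N) = (N + 3)*(N + (-3 - 1*6)) = (3 + N)*(N + (-3 - 6)) = (3 + N)*(N - 9) = (3 + N)*(-9 + N) = (-9 + N)*(3 + N))
(16588 + (-37 + x(-2)*((-2 + 2)*(-3)))) + (13349 - 1*2562) = (16588 + (-37 + (-27 + (-2)**2 - 6*(-2))*((-2 + 2)*(-3)))) + (13349 - 1*2562) = (16588 + (-37 + (-27 + 4 + 12)*(0*(-3)))) + (13349 - 2562) = (16588 + (-37 - 11*0)) + 10787 = (16588 + (-37 + 0)) + 10787 = (16588 - 37) + 10787 = 16551 + 10787 = 27338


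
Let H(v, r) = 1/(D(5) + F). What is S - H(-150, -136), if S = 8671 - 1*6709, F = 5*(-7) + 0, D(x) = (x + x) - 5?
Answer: 58861/30 ≈ 1962.0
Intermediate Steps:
D(x) = -5 + 2*x (D(x) = 2*x - 5 = -5 + 2*x)
F = -35 (F = -35 + 0 = -35)
H(v, r) = -1/30 (H(v, r) = 1/((-5 + 2*5) - 35) = 1/((-5 + 10) - 35) = 1/(5 - 35) = 1/(-30) = -1/30)
S = 1962 (S = 8671 - 6709 = 1962)
S - H(-150, -136) = 1962 - 1*(-1/30) = 1962 + 1/30 = 58861/30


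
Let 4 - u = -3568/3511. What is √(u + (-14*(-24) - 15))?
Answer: √4018841573/3511 ≈ 18.056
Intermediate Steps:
u = 17612/3511 (u = 4 - (-3568)/3511 = 4 - 1*(-3568/3511) = 4 + 3568/3511 = 17612/3511 ≈ 5.0162)
√(u + (-14*(-24) - 15)) = √(17612/3511 + (-14*(-24) - 15)) = √(17612/3511 + (336 - 15)) = √(17612/3511 + 321) = √(1144643/3511) = √4018841573/3511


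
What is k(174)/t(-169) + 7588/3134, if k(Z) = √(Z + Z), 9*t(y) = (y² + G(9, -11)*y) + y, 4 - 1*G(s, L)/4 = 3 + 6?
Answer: 3794/1567 + 9*√87/15886 ≈ 2.4265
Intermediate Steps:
G(s, L) = -20 (G(s, L) = 16 - 4*(3 + 6) = 16 - 4*9 = 16 - 36 = -20)
t(y) = -19*y/9 + y²/9 (t(y) = ((y² - 20*y) + y)/9 = (y² - 19*y)/9 = -19*y/9 + y²/9)
k(Z) = √2*√Z (k(Z) = √(2*Z) = √2*√Z)
k(174)/t(-169) + 7588/3134 = (√2*√174)/(((⅑)*(-169)*(-19 - 169))) + 7588/3134 = (2*√87)/(((⅑)*(-169)*(-188))) + 7588*(1/3134) = (2*√87)/(31772/9) + 3794/1567 = (2*√87)*(9/31772) + 3794/1567 = 9*√87/15886 + 3794/1567 = 3794/1567 + 9*√87/15886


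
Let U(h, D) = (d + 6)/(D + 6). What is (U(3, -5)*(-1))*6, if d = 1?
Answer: -42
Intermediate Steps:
U(h, D) = 7/(6 + D) (U(h, D) = (1 + 6)/(D + 6) = 7/(6 + D))
(U(3, -5)*(-1))*6 = ((7/(6 - 5))*(-1))*6 = ((7/1)*(-1))*6 = ((7*1)*(-1))*6 = (7*(-1))*6 = -7*6 = -42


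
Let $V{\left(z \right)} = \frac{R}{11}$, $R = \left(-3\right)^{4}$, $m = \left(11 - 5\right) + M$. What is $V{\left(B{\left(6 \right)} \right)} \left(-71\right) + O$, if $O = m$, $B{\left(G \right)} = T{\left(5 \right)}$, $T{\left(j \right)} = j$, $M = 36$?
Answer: $- \frac{5289}{11} \approx -480.82$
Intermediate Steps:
$B{\left(G \right)} = 5$
$m = 42$ ($m = \left(11 - 5\right) + 36 = 6 + 36 = 42$)
$O = 42$
$R = 81$
$V{\left(z \right)} = \frac{81}{11}$
$V{\left(B{\left(6 \right)} \right)} \left(-71\right) + O = \frac{81}{11} \left(-71\right) + 42 = - \frac{5751}{11} + 42 = - \frac{5289}{11}$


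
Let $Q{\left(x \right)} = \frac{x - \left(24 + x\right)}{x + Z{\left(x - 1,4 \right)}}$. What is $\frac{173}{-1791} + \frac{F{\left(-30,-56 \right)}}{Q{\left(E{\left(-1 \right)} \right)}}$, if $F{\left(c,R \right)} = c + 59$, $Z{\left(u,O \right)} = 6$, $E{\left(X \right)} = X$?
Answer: $- \frac{87949}{14328} \approx -6.1383$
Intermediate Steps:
$F{\left(c,R \right)} = 59 + c$
$Q{\left(x \right)} = - \frac{24}{6 + x}$ ($Q{\left(x \right)} = \frac{x - \left(24 + x\right)}{x + 6} = - \frac{24}{6 + x}$)
$\frac{173}{-1791} + \frac{F{\left(-30,-56 \right)}}{Q{\left(E{\left(-1 \right)} \right)}} = \frac{173}{-1791} + \frac{59 - 30}{\left(-24\right) \frac{1}{6 - 1}} = 173 \left(- \frac{1}{1791}\right) + \frac{29}{\left(-24\right) \frac{1}{5}} = - \frac{173}{1791} + \frac{29}{\left(-24\right) \frac{1}{5}} = - \frac{173}{1791} + \frac{29}{- \frac{24}{5}} = - \frac{173}{1791} + 29 \left(- \frac{5}{24}\right) = - \frac{173}{1791} - \frac{145}{24} = - \frac{87949}{14328}$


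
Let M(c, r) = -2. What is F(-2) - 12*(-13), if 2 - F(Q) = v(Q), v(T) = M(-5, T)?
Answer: 160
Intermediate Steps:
v(T) = -2
F(Q) = 4 (F(Q) = 2 - 1*(-2) = 2 + 2 = 4)
F(-2) - 12*(-13) = 4 - 12*(-13) = 4 + 156 = 160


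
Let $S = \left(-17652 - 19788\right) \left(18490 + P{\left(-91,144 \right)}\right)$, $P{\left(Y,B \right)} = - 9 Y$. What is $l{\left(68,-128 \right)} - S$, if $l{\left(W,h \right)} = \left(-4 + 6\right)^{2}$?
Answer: $722928964$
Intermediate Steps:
$l{\left(W,h \right)} = 4$ ($l{\left(W,h \right)} = 2^{2} = 4$)
$S = -722928960$ ($S = \left(-17652 - 19788\right) \left(18490 - -819\right) = - 37440 \left(18490 + 819\right) = \left(-37440\right) 19309 = -722928960$)
$l{\left(68,-128 \right)} - S = 4 - -722928960 = 4 + 722928960 = 722928964$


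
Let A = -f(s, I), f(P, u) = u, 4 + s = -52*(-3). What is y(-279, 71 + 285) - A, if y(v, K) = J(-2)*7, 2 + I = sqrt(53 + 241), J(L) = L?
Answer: -16 + 7*sqrt(6) ≈ 1.1464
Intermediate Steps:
s = 152 (s = -4 - 52*(-3) = -4 + 156 = 152)
I = -2 + 7*sqrt(6) (I = -2 + sqrt(53 + 241) = -2 + sqrt(294) = -2 + 7*sqrt(6) ≈ 15.146)
y(v, K) = -14 (y(v, K) = -2*7 = -14)
A = 2 - 7*sqrt(6) (A = -(-2 + 7*sqrt(6)) = 2 - 7*sqrt(6) ≈ -15.146)
y(-279, 71 + 285) - A = -14 - (2 - 7*sqrt(6)) = -14 + (-2 + 7*sqrt(6)) = -16 + 7*sqrt(6)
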